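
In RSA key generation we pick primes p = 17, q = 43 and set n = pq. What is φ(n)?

672

φ(n) = (p − 1)(q − 1) = (17−1)(43−1) = 16·42 = 672.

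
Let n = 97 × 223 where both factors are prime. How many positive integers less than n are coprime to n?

φ(97) = 97 − 1 = 96.
φ(223) = 223 − 1 = 222.
φ(21631) = 96 × 222 = 21312.

21312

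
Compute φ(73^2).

5256

φ(73^2) = 73^2 − 73^1 = 5329 − 73 = 5256.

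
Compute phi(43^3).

77658

φ(79507) = 79507 · (1 − 1/43)
       = 79507 · 42/43 = 77658.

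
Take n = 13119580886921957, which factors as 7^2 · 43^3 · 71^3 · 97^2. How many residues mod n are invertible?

10717492708419840

φ(13119580886921957) = 13119580886921957 · (1 − 1/7) · (1 − 1/43) · (1 − 1/71) · (1 − 1/97)
       = 13119580886921957 · 1693440/2072987 = 10717492708419840.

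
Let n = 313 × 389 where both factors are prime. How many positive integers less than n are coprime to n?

φ(121757) = 121757 · (1 − 1/313) · (1 − 1/389)
       = 121757 · 121056/121757 = 121056.

121056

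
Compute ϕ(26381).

Prime factorization: 26381 = 23 × 31 × 37.
φ(26381) = 26381 · (1 − 1/23) · (1 − 1/31) · (1 − 1/37)
       = 26381 · 23760/26381 = 23760.

23760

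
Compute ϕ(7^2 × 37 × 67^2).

φ(7^2) = 7^1·(7−1) = 7·6 = 42.
φ(37) = 37 − 1 = 36.
φ(67^2) = 67^1·(67−1) = 67·66 = 4422.
Multiply: 42 · 36 · 4422 = 6686064.

6686064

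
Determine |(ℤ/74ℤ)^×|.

74 = 2 × 37.
φ(2) = 2 − 1 = 1.
φ(37) = 37 − 1 = 36.
φ(74) = 1 × 36 = 36.

36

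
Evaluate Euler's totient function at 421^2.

φ(177241) = 177241 · (1 − 1/421)
       = 177241 · 420/421 = 176820.

176820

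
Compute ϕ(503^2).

φ(503^2) = 503^2 − 503^1 = 253009 − 503 = 252506.

252506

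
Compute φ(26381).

First factor: 26381 = 23 · 31 · 37.
φ(26381) = 26381 · (1 − 1/23) · (1 − 1/31) · (1 − 1/37)
       = 26381 · 23760/26381 = 23760.

23760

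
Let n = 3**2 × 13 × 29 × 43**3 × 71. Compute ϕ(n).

φ(3^2) = 3^1·(3−1) = 3·2 = 6.
φ(13) = 13 − 1 = 12.
φ(29) = 29 − 1 = 28.
φ(43^3) = 43^2·(43−1) = 1849·42 = 77658.
φ(71) = 71 − 1 = 70.
Multiply: 6 · 12 · 28 · 77658 · 70 = 10959096960.

10959096960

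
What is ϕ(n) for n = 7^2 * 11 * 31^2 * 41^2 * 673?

430472448000

φ(585996376427) = 585996376427 · (1 − 1/7) · (1 − 1/11) · (1 − 1/31) · (1 − 1/41) · (1 − 1/673)
       = 585996376427 · 48384000/65864491 = 430472448000.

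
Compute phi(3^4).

φ(81) = 81 · (1 − 1/3)
       = 81 · 2/3 = 54.

54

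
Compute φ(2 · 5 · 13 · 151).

7200

φ(19630) = 19630 · (1 − 1/2) · (1 − 1/5) · (1 − 1/13) · (1 − 1/151)
       = 19630 · 7200/19630 = 7200.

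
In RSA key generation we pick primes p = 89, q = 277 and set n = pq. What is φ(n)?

For distinct primes, φ(pq) = (p−1)(q−1) = 88 × 276 = 24288.

24288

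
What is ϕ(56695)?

Factor 56695: 56695 = 5 · 17 · 23 · 29.
φ(5) = 5 − 1 = 4.
φ(17) = 17 − 1 = 16.
φ(23) = 23 − 1 = 22.
φ(29) = 29 − 1 = 28.
Since φ is multiplicative, φ(56695) = 4 · 16 · 22 · 28 = 39424.

39424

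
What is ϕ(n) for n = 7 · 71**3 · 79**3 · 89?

φ(7) = 7 − 1 = 6.
φ(71^3) = 71^3 − 71^2 = 357911 − 5041 = 352870.
φ(79^3) = 79^3 − 79^2 = 493039 − 6241 = 486798.
φ(89) = 89 − 1 = 88.
Since φ is multiplicative, φ(109937122792567) = 6 · 352870 · 486798 · 88 = 90697944617280.

90697944617280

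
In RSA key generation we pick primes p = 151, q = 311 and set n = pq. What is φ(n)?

φ(151) = 151 − 1 = 150.
φ(311) = 311 − 1 = 310.
Multiply: 150 · 310 = 46500.

46500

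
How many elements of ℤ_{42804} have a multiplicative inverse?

13440

Prime factorization: 42804 = 2^2 * 3^2 * 29 * 41.
φ(2^2) = 2^1·(2−1) = 2·1 = 2.
φ(3^2) = 3^2 − 3^1 = 9 − 3 = 6.
φ(29) = 29 − 1 = 28.
φ(41) = 41 − 1 = 40.
φ(42804) = 2 × 6 × 28 × 40 = 13440.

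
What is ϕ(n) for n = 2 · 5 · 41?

160

φ(410) = 410 · (1 − 1/2) · (1 − 1/5) · (1 − 1/41)
       = 410 · 160/410 = 160.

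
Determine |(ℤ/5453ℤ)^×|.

Factor 5453: 5453 = 7 * 19 * 41.
φ(5453) = 5453 · (1 − 1/7) · (1 − 1/19) · (1 − 1/41)
       = 5453 · 4320/5453 = 4320.

4320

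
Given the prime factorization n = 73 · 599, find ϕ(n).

φ(43727) = 43727 · (1 − 1/73) · (1 − 1/599)
       = 43727 · 43056/43727 = 43056.

43056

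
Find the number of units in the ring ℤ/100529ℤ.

77760

100529 = 11 · 13 · 19 · 37.
φ(11) = 11 − 1 = 10.
φ(13) = 13 − 1 = 12.
φ(19) = 19 − 1 = 18.
φ(37) = 37 − 1 = 36.
φ(100529) = 10 × 12 × 18 × 36 = 77760.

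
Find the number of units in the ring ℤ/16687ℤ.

14400

16687 = 11 × 37 × 41.
φ(11) = 11 − 1 = 10.
φ(37) = 37 − 1 = 36.
φ(41) = 41 − 1 = 40.
φ(16687) = 10 × 36 × 40 = 14400.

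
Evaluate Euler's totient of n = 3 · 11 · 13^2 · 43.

φ(239811) = 239811 · (1 − 1/3) · (1 − 1/11) · (1 − 1/13) · (1 − 1/43)
       = 239811 · 10080/18447 = 131040.

131040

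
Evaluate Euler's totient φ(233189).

233189 = 11 · 17 · 29 · 43.
φ(11) = 11 − 1 = 10.
φ(17) = 17 − 1 = 16.
φ(29) = 29 − 1 = 28.
φ(43) = 43 − 1 = 42.
Multiply: 10 · 16 · 28 · 42 = 188160.

188160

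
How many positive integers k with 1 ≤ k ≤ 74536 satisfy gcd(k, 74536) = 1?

29040

Factor 74536: 74536 = 2^3 * 7 * 11^3.
φ(2^3) = 2^2·(2−1) = 4·1 = 4.
φ(7) = 7 − 1 = 6.
φ(11^3) = 11^2·(11−1) = 121·10 = 1210.
φ(74536) = 4 × 6 × 1210 = 29040.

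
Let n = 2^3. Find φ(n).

φ(8) = 8 · (1 − 1/2)
       = 8 · 1/2 = 4.

4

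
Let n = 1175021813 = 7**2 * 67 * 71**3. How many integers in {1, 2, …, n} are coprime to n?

φ(1175021813) = 1175021813 · (1 − 1/7) · (1 − 1/67) · (1 − 1/71)
       = 1175021813 · 27720/33299 = 978155640.

978155640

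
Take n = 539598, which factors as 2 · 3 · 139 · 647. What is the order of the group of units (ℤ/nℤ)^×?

178296

φ(539598) = 539598 · (1 − 1/2) · (1 − 1/3) · (1 − 1/139) · (1 − 1/647)
       = 539598 · 178296/539598 = 178296.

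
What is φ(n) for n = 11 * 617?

6160

φ(11) = 11 − 1 = 10.
φ(617) = 617 − 1 = 616.
φ(6787) = 10 × 616 = 6160.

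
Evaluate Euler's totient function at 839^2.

703082

φ(703921) = 703921 · (1 − 1/839)
       = 703921 · 838/839 = 703082.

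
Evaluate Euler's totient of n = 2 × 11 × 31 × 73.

φ(49786) = 49786 · (1 − 1/2) · (1 − 1/11) · (1 − 1/31) · (1 − 1/73)
       = 49786 · 21600/49786 = 21600.

21600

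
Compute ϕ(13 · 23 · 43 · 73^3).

4254332544

φ(5001591569) = 5001591569 · (1 − 1/13) · (1 − 1/23) · (1 − 1/43) · (1 − 1/73)
       = 5001591569 · 798336/938561 = 4254332544.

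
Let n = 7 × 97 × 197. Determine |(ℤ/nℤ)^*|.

112896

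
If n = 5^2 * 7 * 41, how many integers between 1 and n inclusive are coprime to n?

4800

φ(5^2) = 5^2 − 5^1 = 25 − 5 = 20.
φ(7) = 7 − 1 = 6.
φ(41) = 41 − 1 = 40.
Multiply: 20 · 6 · 40 = 4800.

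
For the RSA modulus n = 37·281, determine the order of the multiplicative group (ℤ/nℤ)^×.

For distinct primes, φ(pq) = (p−1)(q−1) = 36 × 280 = 10080.

10080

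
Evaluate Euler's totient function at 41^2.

1640

φ(41^2) = 41^2 − 41^1 = 1681 − 41 = 1640.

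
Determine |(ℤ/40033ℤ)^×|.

31752

40033 = 7^2 * 19 * 43.
φ(40033) = 40033 · (1 − 1/7) · (1 − 1/19) · (1 − 1/43)
       = 40033 · 4536/5719 = 31752.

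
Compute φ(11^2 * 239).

26180

φ(28919) = 28919 · (1 − 1/11) · (1 − 1/239)
       = 28919 · 2380/2629 = 26180.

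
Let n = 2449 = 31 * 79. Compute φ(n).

2340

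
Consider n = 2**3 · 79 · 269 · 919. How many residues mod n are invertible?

φ(2^3) = 2^3 − 2^2 = 8 − 4 = 4.
φ(79) = 79 − 1 = 78.
φ(269) = 269 − 1 = 268.
φ(919) = 919 − 1 = 918.
φ(156237352) = 4 × 78 × 268 × 918 = 76759488.

76759488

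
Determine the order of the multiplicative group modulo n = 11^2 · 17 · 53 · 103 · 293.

φ(3290144759) = 3290144759 · (1 − 1/11) · (1 − 1/17) · (1 − 1/53) · (1 − 1/103) · (1 − 1/293)
       = 3290144759 · 247802880/299104069 = 2725831680.

2725831680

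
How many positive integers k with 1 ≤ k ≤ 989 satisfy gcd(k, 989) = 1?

First factor: 989 = 23 × 43.
φ(23) = 23 − 1 = 22.
φ(43) = 43 − 1 = 42.
Multiply: 22 · 42 = 924.

924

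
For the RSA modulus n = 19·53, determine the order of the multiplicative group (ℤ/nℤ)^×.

936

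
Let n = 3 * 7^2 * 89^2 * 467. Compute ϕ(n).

306575808

φ(3) = 3 − 1 = 2.
φ(7^2) = 7^2 − 7^1 = 49 − 7 = 42.
φ(89^2) = 89^2 − 89^1 = 7921 − 89 = 7832.
φ(467) = 467 − 1 = 466.
Since φ is multiplicative, φ(543768729) = 2 · 42 · 7832 · 466 = 306575808.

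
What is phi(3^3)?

φ(3^3) = 3^2·(3−1) = 9·2 = 18.

18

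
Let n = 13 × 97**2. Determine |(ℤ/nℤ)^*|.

φ(122317) = 122317 · (1 − 1/13) · (1 − 1/97)
       = 122317 · 1152/1261 = 111744.

111744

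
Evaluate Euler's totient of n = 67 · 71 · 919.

4241160

φ(67) = 67 − 1 = 66.
φ(71) = 71 − 1 = 70.
φ(919) = 919 − 1 = 918.
φ(4371683) = 66 × 70 × 918 = 4241160.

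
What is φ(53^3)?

φ(53^3) = 53^3 − 53^2 = 148877 − 2809 = 146068.

146068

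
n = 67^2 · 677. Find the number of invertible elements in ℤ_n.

2989272

φ(67^2) = 67^1·(67−1) = 67·66 = 4422.
φ(677) = 677 − 1 = 676.
Multiply: 4422 · 676 = 2989272.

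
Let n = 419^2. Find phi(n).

175142

φ(419^2) = 419^2 − 419^1 = 175561 − 419 = 175142.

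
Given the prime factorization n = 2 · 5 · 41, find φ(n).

φ(2) = 2 − 1 = 1.
φ(5) = 5 − 1 = 4.
φ(41) = 41 − 1 = 40.
Multiply: 1 · 4 · 40 = 160.

160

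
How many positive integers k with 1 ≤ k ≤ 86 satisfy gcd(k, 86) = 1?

42

Prime factorization: 86 = 2 * 43.
φ(86) = 86 · (1 − 1/2) · (1 − 1/43)
       = 86 · 42/86 = 42.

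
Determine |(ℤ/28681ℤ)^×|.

25872

Prime factorization: 28681 = 23 · 29 · 43.
φ(28681) = 28681 · (1 − 1/23) · (1 − 1/29) · (1 − 1/43)
       = 28681 · 25872/28681 = 25872.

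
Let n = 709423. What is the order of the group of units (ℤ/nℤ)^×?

580800

Prime factorization: 709423 = 11^3 × 13 × 41.
φ(709423) = 709423 · (1 − 1/11) · (1 − 1/13) · (1 − 1/41)
       = 709423 · 4800/5863 = 580800.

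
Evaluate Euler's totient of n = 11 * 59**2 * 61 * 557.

1141579200

φ(1301013307) = 1301013307 · (1 − 1/11) · (1 − 1/59) · (1 − 1/61) · (1 − 1/557)
       = 1301013307 · 19348800/22051073 = 1141579200.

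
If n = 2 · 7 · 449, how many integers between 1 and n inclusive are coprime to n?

φ(2) = 2 − 1 = 1.
φ(7) = 7 − 1 = 6.
φ(449) = 449 − 1 = 448.
Multiply: 1 · 6 · 448 = 2688.

2688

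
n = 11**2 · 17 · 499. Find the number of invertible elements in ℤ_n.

876480

φ(11^2) = 11^1·(11−1) = 11·10 = 110.
φ(17) = 17 − 1 = 16.
φ(499) = 499 − 1 = 498.
Multiply: 110 · 16 · 498 = 876480.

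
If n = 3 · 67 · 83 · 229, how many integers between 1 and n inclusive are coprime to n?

φ(3820407) = 3820407 · (1 − 1/3) · (1 − 1/67) · (1 − 1/83) · (1 − 1/229)
       = 3820407 · 2467872/3820407 = 2467872.

2467872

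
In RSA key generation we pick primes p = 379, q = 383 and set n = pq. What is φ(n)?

144396

φ(145157) = 145157 · (1 − 1/379) · (1 − 1/383)
       = 145157 · 144396/145157 = 144396.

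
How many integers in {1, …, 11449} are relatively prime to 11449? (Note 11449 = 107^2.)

φ(11449) = 11449 · (1 − 1/107)
       = 11449 · 106/107 = 11342.

11342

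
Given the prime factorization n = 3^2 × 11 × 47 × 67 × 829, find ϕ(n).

150828480

φ(3^2) = 3^2 − 3^1 = 9 − 3 = 6.
φ(11) = 11 − 1 = 10.
φ(47) = 47 − 1 = 46.
φ(67) = 67 − 1 = 66.
φ(829) = 829 − 1 = 828.
Multiply: 6 · 10 · 46 · 66 · 828 = 150828480.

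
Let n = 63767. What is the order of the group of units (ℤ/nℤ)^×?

52800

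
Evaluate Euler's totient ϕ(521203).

443520

Factor 521203: 521203 = 17 · 23 · 31 · 43.
φ(521203) = 521203 · (1 − 1/17) · (1 − 1/23) · (1 − 1/31) · (1 − 1/43)
       = 521203 · 443520/521203 = 443520.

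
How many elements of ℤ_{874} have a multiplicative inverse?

396

Factor 874: 874 = 2 × 19 × 23.
φ(874) = 874 · (1 − 1/2) · (1 − 1/19) · (1 − 1/23)
       = 874 · 396/874 = 396.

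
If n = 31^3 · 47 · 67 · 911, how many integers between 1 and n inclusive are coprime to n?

79650370800

φ(85462603549) = 85462603549 · (1 − 1/31) · (1 − 1/47) · (1 − 1/67) · (1 − 1/911)
       = 85462603549 · 82882800/88930909 = 79650370800.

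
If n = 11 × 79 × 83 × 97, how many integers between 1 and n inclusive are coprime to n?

6140160

φ(6996319) = 6996319 · (1 − 1/11) · (1 − 1/79) · (1 − 1/83) · (1 − 1/97)
       = 6996319 · 6140160/6996319 = 6140160.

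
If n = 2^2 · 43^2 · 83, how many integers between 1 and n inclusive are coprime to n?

φ(613868) = 613868 · (1 − 1/2) · (1 − 1/43) · (1 − 1/83)
       = 613868 · 3444/7138 = 296184.

296184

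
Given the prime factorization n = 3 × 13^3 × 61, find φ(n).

243360

φ(402051) = 402051 · (1 − 1/3) · (1 − 1/13) · (1 − 1/61)
       = 402051 · 1440/2379 = 243360.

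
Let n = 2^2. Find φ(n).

φ(2^2) = 2^2 − 2^1 = 4 − 2 = 2.

2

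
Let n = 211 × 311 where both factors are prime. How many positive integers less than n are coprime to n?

65100

φ(211) = 211 − 1 = 210.
φ(311) = 311 − 1 = 310.
Multiply: 210 · 310 = 65100.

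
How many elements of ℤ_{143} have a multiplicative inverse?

120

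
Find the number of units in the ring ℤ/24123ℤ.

Factor 24123: 24123 = 3 · 11 · 17 · 43.
φ(24123) = 24123 · (1 − 1/3) · (1 − 1/11) · (1 − 1/17) · (1 − 1/43)
       = 24123 · 13440/24123 = 13440.

13440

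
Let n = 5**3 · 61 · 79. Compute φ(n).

φ(5^3) = 5^2·(5−1) = 25·4 = 100.
φ(61) = 61 − 1 = 60.
φ(79) = 79 − 1 = 78.
φ(602375) = 100 × 60 × 78 = 468000.

468000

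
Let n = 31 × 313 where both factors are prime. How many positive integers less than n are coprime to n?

For distinct primes, φ(pq) = (p−1)(q−1) = 30 × 312 = 9360.

9360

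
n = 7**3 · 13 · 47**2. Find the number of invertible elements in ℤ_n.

φ(9849931) = 9849931 · (1 − 1/7) · (1 − 1/13) · (1 − 1/47)
       = 9849931 · 3312/4277 = 7627536.

7627536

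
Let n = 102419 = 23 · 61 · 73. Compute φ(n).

φ(23) = 23 − 1 = 22.
φ(61) = 61 − 1 = 60.
φ(73) = 73 − 1 = 72.
φ(102419) = 22 × 60 × 72 = 95040.

95040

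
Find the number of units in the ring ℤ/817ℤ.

756

817 = 19 * 43.
φ(19) = 19 − 1 = 18.
φ(43) = 43 − 1 = 42.
Multiply: 18 · 42 = 756.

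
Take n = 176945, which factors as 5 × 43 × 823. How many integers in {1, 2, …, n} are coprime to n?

φ(5) = 5 − 1 = 4.
φ(43) = 43 − 1 = 42.
φ(823) = 823 − 1 = 822.
Multiply: 4 · 42 · 822 = 138096.

138096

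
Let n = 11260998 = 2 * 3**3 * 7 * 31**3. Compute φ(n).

3113640

φ(2) = 2 − 1 = 1.
φ(3^3) = 3^3 − 3^2 = 27 − 9 = 18.
φ(7) = 7 − 1 = 6.
φ(31^3) = 31^3 − 31^2 = 29791 − 961 = 28830.
φ(11260998) = 1 × 18 × 6 × 28830 = 3113640.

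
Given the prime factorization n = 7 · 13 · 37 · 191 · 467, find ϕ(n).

229495680

φ(300326299) = 300326299 · (1 − 1/7) · (1 − 1/13) · (1 − 1/37) · (1 − 1/191) · (1 − 1/467)
       = 300326299 · 229495680/300326299 = 229495680.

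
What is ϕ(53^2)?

2756

φ(53^2) = 53^2 − 53^1 = 2809 − 53 = 2756.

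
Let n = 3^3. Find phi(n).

18

φ(3^3) = 3^3 − 3^2 = 27 − 9 = 18.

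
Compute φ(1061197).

Factor 1061197: 1061197 = 23 · 29 · 37 · 43.
φ(23) = 23 − 1 = 22.
φ(29) = 29 − 1 = 28.
φ(37) = 37 − 1 = 36.
φ(43) = 43 − 1 = 42.
Since φ is multiplicative, φ(1061197) = 22 · 28 · 36 · 42 = 931392.

931392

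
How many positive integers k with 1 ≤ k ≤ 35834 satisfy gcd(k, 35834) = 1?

15840

35834 = 2 × 19 × 23 × 41.
φ(35834) = 35834 · (1 − 1/2) · (1 − 1/19) · (1 − 1/23) · (1 − 1/41)
       = 35834 · 15840/35834 = 15840.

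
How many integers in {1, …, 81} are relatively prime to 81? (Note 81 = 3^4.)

54

φ(81) = 81 · (1 − 1/3)
       = 81 · 2/3 = 54.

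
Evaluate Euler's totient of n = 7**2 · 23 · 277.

φ(312179) = 312179 · (1 − 1/7) · (1 − 1/23) · (1 − 1/277)
       = 312179 · 36432/44597 = 255024.

255024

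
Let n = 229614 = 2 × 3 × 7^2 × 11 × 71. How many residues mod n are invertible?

58800

φ(2) = 2 − 1 = 1.
φ(3) = 3 − 1 = 2.
φ(7^2) = 7^1·(7−1) = 7·6 = 42.
φ(11) = 11 − 1 = 10.
φ(71) = 71 − 1 = 70.
φ(229614) = 1 × 2 × 42 × 10 × 70 = 58800.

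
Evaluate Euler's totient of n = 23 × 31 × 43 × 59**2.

94857840

φ(23) = 23 − 1 = 22.
φ(31) = 31 − 1 = 30.
φ(43) = 43 − 1 = 42.
φ(59^2) = 59^2 − 59^1 = 3481 − 59 = 3422.
Multiply: 22 · 30 · 42 · 3422 = 94857840.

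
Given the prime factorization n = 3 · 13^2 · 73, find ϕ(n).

22464

φ(37011) = 37011 · (1 − 1/3) · (1 − 1/13) · (1 − 1/73)
       = 37011 · 1728/2847 = 22464.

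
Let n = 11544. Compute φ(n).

3456

First factor: 11544 = 2**3 * 3 * 13 * 37.
φ(2^3) = 2^2·(2−1) = 4·1 = 4.
φ(3) = 3 − 1 = 2.
φ(13) = 13 − 1 = 12.
φ(37) = 37 − 1 = 36.
Multiply: 4 · 2 · 12 · 36 = 3456.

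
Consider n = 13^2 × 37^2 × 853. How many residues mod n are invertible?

177038784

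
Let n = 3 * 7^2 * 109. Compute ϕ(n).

φ(3) = 3 − 1 = 2.
φ(7^2) = 7^1·(7−1) = 7·6 = 42.
φ(109) = 109 − 1 = 108.
φ(16023) = 2 × 42 × 108 = 9072.

9072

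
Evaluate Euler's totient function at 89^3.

φ(89^3) = 89^3 − 89^2 = 704969 − 7921 = 697048.

697048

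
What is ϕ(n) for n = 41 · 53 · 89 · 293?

φ(56665321) = 56665321 · (1 − 1/41) · (1 − 1/53) · (1 − 1/89) · (1 − 1/293)
       = 56665321 · 53447680/56665321 = 53447680.

53447680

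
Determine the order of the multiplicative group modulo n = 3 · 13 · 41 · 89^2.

7518720

φ(12665679) = 12665679 · (1 − 1/3) · (1 − 1/13) · (1 − 1/41) · (1 − 1/89)
       = 12665679 · 84480/142311 = 7518720.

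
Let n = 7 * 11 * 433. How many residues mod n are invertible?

φ(7) = 7 − 1 = 6.
φ(11) = 11 − 1 = 10.
φ(433) = 433 − 1 = 432.
Multiply: 6 · 10 · 432 = 25920.

25920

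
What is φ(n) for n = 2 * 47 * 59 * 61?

φ(2) = 2 − 1 = 1.
φ(47) = 47 − 1 = 46.
φ(59) = 59 − 1 = 58.
φ(61) = 61 − 1 = 60.
Multiply: 1 · 46 · 58 · 60 = 160080.

160080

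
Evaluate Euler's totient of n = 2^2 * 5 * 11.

80

φ(2^2) = 2^2 − 2^1 = 4 − 2 = 2.
φ(5) = 5 − 1 = 4.
φ(11) = 11 − 1 = 10.
Multiply: 2 · 4 · 10 = 80.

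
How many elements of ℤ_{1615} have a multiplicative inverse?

Prime factorization: 1615 = 5 * 17 * 19.
φ(1615) = 1615 · (1 − 1/5) · (1 − 1/17) · (1 − 1/19)
       = 1615 · 1152/1615 = 1152.

1152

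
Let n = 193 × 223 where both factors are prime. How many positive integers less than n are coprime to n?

42624

φ(43039) = 43039 · (1 − 1/193) · (1 − 1/223)
       = 43039 · 42624/43039 = 42624.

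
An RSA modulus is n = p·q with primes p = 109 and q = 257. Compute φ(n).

φ(28013) = 28013 · (1 − 1/109) · (1 − 1/257)
       = 28013 · 27648/28013 = 27648.

27648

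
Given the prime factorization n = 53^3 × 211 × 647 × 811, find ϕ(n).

16050623752800

φ(53^3) = 53^3 − 53^2 = 148877 − 2809 = 146068.
φ(211) = 211 − 1 = 210.
φ(647) = 647 − 1 = 646.
φ(811) = 811 − 1 = 810.
Since φ is multiplicative, φ(16482959782699) = 146068 · 210 · 646 · 810 = 16050623752800.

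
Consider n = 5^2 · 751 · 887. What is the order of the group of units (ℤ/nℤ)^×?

φ(16653425) = 16653425 · (1 − 1/5) · (1 − 1/751) · (1 − 1/887)
       = 16653425 · 2658000/3330685 = 13290000.

13290000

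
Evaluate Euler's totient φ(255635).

188160

255635 = 5 · 29 · 41 · 43.
φ(5) = 5 − 1 = 4.
φ(29) = 29 − 1 = 28.
φ(41) = 41 − 1 = 40.
φ(43) = 43 − 1 = 42.
Since φ is multiplicative, φ(255635) = 4 · 28 · 40 · 42 = 188160.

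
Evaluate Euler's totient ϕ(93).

93 = 3 × 31.
φ(93) = 93 · (1 − 1/3) · (1 − 1/31)
       = 93 · 60/93 = 60.

60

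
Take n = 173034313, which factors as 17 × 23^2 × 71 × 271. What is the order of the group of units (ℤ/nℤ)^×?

φ(173034313) = 173034313 · (1 − 1/17) · (1 − 1/23) · (1 − 1/71) · (1 − 1/271)
       = 173034313 · 6652800/7523231 = 153014400.

153014400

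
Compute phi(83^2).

φ(6889) = 6889 · (1 − 1/83)
       = 6889 · 82/83 = 6806.

6806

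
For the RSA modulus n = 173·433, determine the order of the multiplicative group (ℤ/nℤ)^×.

74304

φ(pq) = (p−1)(q−1) = 172 · 432 = 74304.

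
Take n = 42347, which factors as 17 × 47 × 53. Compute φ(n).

38272

φ(42347) = 42347 · (1 − 1/17) · (1 − 1/47) · (1 − 1/53)
       = 42347 · 38272/42347 = 38272.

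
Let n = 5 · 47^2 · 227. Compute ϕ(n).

1954448

φ(5) = 5 − 1 = 4.
φ(47^2) = 47^1·(47−1) = 47·46 = 2162.
φ(227) = 227 − 1 = 226.
φ(2507215) = 4 × 2162 × 226 = 1954448.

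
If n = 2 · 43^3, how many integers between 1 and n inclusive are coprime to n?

77658

φ(2) = 2 − 1 = 1.
φ(43^3) = 43^2·(43−1) = 1849·42 = 77658.
Multiply: 1 · 77658 = 77658.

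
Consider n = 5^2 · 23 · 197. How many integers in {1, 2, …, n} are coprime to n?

86240

φ(113275) = 113275 · (1 − 1/5) · (1 − 1/23) · (1 − 1/197)
       = 113275 · 17248/22655 = 86240.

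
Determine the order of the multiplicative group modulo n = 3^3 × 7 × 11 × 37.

φ(3^3) = 3^3 − 3^2 = 27 − 9 = 18.
φ(7) = 7 − 1 = 6.
φ(11) = 11 − 1 = 10.
φ(37) = 37 − 1 = 36.
Since φ is multiplicative, φ(76923) = 18 · 6 · 10 · 36 = 38880.

38880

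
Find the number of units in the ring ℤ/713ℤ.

Factor 713: 713 = 23 · 31.
φ(713) = 713 · (1 − 1/23) · (1 − 1/31)
       = 713 · 660/713 = 660.

660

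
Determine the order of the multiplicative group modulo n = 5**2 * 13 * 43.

10080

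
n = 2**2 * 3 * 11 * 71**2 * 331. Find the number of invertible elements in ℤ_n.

65604000

φ(220251372) = 220251372 · (1 − 1/2) · (1 − 1/3) · (1 − 1/11) · (1 − 1/71) · (1 − 1/331)
       = 220251372 · 462000/1551066 = 65604000.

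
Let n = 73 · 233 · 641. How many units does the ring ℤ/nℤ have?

φ(73) = 73 − 1 = 72.
φ(233) = 233 − 1 = 232.
φ(641) = 641 − 1 = 640.
φ(10902769) = 72 × 232 × 640 = 10690560.

10690560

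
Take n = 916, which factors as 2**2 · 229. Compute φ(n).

φ(916) = 916 · (1 − 1/2) · (1 − 1/229)
       = 916 · 228/458 = 456.

456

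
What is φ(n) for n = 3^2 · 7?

36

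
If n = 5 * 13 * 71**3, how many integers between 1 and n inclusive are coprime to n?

φ(23264215) = 23264215 · (1 − 1/5) · (1 − 1/13) · (1 − 1/71)
       = 23264215 · 3360/4615 = 16937760.

16937760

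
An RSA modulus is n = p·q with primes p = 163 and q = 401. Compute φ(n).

φ(65363) = 65363 · (1 − 1/163) · (1 − 1/401)
       = 65363 · 64800/65363 = 64800.

64800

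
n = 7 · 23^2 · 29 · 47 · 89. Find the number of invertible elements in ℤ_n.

φ(449199821) = 449199821 · (1 − 1/7) · (1 − 1/23) · (1 − 1/29) · (1 − 1/47) · (1 − 1/89)
       = 449199821 · 14961408/19530427 = 344112384.

344112384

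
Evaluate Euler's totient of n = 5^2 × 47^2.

φ(5^2) = 5^1·(5−1) = 5·4 = 20.
φ(47^2) = 47^2 − 47^1 = 2209 − 47 = 2162.
φ(55225) = 20 × 2162 = 43240.

43240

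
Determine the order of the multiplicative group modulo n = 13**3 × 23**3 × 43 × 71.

69389480160

φ(13^3) = 13^2·(13−1) = 169·12 = 2028.
φ(23^3) = 23^2·(23−1) = 529·22 = 11638.
φ(43) = 43 − 1 = 42.
φ(71) = 71 − 1 = 70.
Multiply: 2028 · 11638 · 42 · 70 = 69389480160.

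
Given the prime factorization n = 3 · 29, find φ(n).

56

φ(3) = 3 − 1 = 2.
φ(29) = 29 − 1 = 28.
Multiply: 2 · 28 = 56.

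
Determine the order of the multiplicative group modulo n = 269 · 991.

265320

φ(269) = 269 − 1 = 268.
φ(991) = 991 − 1 = 990.
Multiply: 268 · 990 = 265320.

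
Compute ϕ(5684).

5684 = 2^2 · 7^2 · 29.
φ(5684) = 5684 · (1 − 1/2) · (1 − 1/7) · (1 − 1/29)
       = 5684 · 168/406 = 2352.

2352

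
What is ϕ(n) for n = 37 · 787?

28296

φ(29119) = 29119 · (1 − 1/37) · (1 − 1/787)
       = 29119 · 28296/29119 = 28296.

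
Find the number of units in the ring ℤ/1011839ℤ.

Factor 1011839: 1011839 = 23 · 29 · 37 · 41.
φ(1011839) = 1011839 · (1 − 1/23) · (1 − 1/29) · (1 − 1/37) · (1 − 1/41)
       = 1011839 · 887040/1011839 = 887040.

887040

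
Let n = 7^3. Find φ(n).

294

φ(7^3) = 7^2·(7−1) = 49·6 = 294.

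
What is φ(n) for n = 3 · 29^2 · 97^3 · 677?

991624897536

φ(3) = 3 − 1 = 2.
φ(29^2) = 29^1·(29−1) = 29·28 = 812.
φ(97^3) = 97^3 − 97^2 = 912673 − 9409 = 903264.
φ(677) = 677 − 1 = 676.
Multiply: 2 · 812 · 903264 · 676 = 991624897536.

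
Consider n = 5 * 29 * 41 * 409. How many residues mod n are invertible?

φ(2431505) = 2431505 · (1 − 1/5) · (1 − 1/29) · (1 − 1/41) · (1 − 1/409)
       = 2431505 · 1827840/2431505 = 1827840.

1827840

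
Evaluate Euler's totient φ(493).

448

First factor: 493 = 17 · 29.
φ(493) = 493 · (1 − 1/17) · (1 − 1/29)
       = 493 · 448/493 = 448.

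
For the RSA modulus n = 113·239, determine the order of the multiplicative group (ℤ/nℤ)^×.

φ(pq) = (p−1)(q−1) = 112 · 238 = 26656.

26656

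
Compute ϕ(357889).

282240

Prime factorization: 357889 = 7 × 29 × 41 × 43.
φ(357889) = 357889 · (1 − 1/7) · (1 − 1/29) · (1 − 1/41) · (1 − 1/43)
       = 357889 · 282240/357889 = 282240.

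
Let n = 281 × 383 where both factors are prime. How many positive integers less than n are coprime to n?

106960

φ(n) = (p − 1)(q − 1) = (281−1)(383−1) = 280·382 = 106960.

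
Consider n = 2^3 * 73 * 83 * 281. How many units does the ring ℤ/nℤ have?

6612480

φ(2^3) = 2^2·(2−1) = 4·1 = 4.
φ(73) = 73 − 1 = 72.
φ(83) = 83 − 1 = 82.
φ(281) = 281 − 1 = 280.
Since φ is multiplicative, φ(13620632) = 4 · 72 · 82 · 280 = 6612480.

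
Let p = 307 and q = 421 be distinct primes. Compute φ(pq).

128520

For distinct primes, φ(pq) = (p−1)(q−1) = 306 × 420 = 128520.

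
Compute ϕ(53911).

Factor 53911: 53911 = 11 × 13**2 × 29.
φ(11) = 11 − 1 = 10.
φ(13^2) = 13^1·(13−1) = 13·12 = 156.
φ(29) = 29 − 1 = 28.
Multiply: 10 · 156 · 28 = 43680.

43680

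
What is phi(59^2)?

φ(3481) = 3481 · (1 − 1/59)
       = 3481 · 58/59 = 3422.

3422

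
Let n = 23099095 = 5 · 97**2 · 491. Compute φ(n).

18251520

φ(5) = 5 − 1 = 4.
φ(97^2) = 97^2 − 97^1 = 9409 − 97 = 9312.
φ(491) = 491 − 1 = 490.
φ(23099095) = 4 × 9312 × 490 = 18251520.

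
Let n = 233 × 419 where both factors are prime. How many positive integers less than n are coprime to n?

96976

For distinct primes, φ(pq) = (p−1)(q−1) = 232 × 418 = 96976.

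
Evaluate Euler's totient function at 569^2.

323192

φ(569^2) = 569^2 − 569^1 = 323761 − 569 = 323192.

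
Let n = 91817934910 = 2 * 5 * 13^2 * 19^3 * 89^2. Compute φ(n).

31756817664

φ(2) = 2 − 1 = 1.
φ(5) = 5 − 1 = 4.
φ(13^2) = 13^2 − 13^1 = 169 − 13 = 156.
φ(19^3) = 19^3 − 19^2 = 6859 − 361 = 6498.
φ(89^2) = 89^2 − 89^1 = 7921 − 89 = 7832.
φ(91817934910) = 1 × 4 × 156 × 6498 × 7832 = 31756817664.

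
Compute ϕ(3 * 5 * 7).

φ(3) = 3 − 1 = 2.
φ(5) = 5 − 1 = 4.
φ(7) = 7 − 1 = 6.
Since φ is multiplicative, φ(105) = 2 · 4 · 6 = 48.

48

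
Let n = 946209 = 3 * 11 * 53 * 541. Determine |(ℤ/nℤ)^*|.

561600

φ(946209) = 946209 · (1 − 1/3) · (1 − 1/11) · (1 − 1/53) · (1 − 1/541)
       = 946209 · 561600/946209 = 561600.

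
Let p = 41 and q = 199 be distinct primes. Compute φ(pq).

φ(n) = (p − 1)(q − 1) = (41−1)(199−1) = 40·198 = 7920.

7920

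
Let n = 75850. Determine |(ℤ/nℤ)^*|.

Prime factorization: 75850 = 2 × 5^2 × 37 × 41.
φ(75850) = 75850 · (1 − 1/2) · (1 − 1/5) · (1 − 1/37) · (1 − 1/41)
       = 75850 · 5760/15170 = 28800.

28800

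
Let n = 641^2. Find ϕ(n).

φ(641^2) = 641^2 − 641^1 = 410881 − 641 = 410240.

410240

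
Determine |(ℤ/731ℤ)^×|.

672

First factor: 731 = 17 · 43.
φ(17) = 17 − 1 = 16.
φ(43) = 43 − 1 = 42.
Since φ is multiplicative, φ(731) = 16 · 42 = 672.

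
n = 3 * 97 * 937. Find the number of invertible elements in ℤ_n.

179712

φ(3) = 3 − 1 = 2.
φ(97) = 97 − 1 = 96.
φ(937) = 937 − 1 = 936.
Since φ is multiplicative, φ(272667) = 2 · 96 · 936 = 179712.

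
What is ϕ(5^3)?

100

φ(5^3) = 5^3 − 5^2 = 125 − 25 = 100.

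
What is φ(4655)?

Factor 4655: 4655 = 5 * 7**2 * 19.
φ(4655) = 4655 · (1 − 1/5) · (1 − 1/7) · (1 − 1/19)
       = 4655 · 432/665 = 3024.

3024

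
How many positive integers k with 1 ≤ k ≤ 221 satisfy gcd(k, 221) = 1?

Prime factorization: 221 = 13 · 17.
φ(221) = 221 · (1 − 1/13) · (1 − 1/17)
       = 221 · 192/221 = 192.

192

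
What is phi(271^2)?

φ(73441) = 73441 · (1 − 1/271)
       = 73441 · 270/271 = 73170.

73170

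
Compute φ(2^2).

φ(4) = 4 · (1 − 1/2)
       = 4 · 1/2 = 2.

2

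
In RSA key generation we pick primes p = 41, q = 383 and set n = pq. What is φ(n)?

For distinct primes, φ(pq) = (p−1)(q−1) = 40 × 382 = 15280.

15280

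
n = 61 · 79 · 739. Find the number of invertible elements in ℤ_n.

3453840

φ(3561241) = 3561241 · (1 − 1/61) · (1 − 1/79) · (1 − 1/739)
       = 3561241 · 3453840/3561241 = 3453840.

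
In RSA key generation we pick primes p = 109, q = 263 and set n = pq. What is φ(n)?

φ(109) = 109 − 1 = 108.
φ(263) = 263 − 1 = 262.
Multiply: 108 · 262 = 28296.

28296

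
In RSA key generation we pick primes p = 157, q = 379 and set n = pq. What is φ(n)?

φ(pq) = (p−1)(q−1) = 156 · 378 = 58968.

58968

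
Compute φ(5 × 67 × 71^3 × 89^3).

64935374528640

φ(84525913519265) = 84525913519265 · (1 − 1/5) · (1 − 1/67) · (1 − 1/71) · (1 − 1/89)
       = 84525913519265 · 1626240/2116865 = 64935374528640.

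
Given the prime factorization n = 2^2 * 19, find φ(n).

φ(76) = 76 · (1 − 1/2) · (1 − 1/19)
       = 76 · 18/38 = 36.

36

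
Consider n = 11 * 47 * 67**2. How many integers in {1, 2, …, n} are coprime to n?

φ(2320813) = 2320813 · (1 − 1/11) · (1 − 1/47) · (1 − 1/67)
       = 2320813 · 30360/34639 = 2034120.

2034120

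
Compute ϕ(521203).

Factor 521203: 521203 = 17 · 23 · 31 · 43.
φ(521203) = 521203 · (1 − 1/17) · (1 − 1/23) · (1 − 1/31) · (1 − 1/43)
       = 521203 · 443520/521203 = 443520.

443520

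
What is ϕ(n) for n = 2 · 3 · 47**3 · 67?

13413048

φ(41736846) = 41736846 · (1 − 1/2) · (1 − 1/3) · (1 − 1/47) · (1 − 1/67)
       = 41736846 · 6072/18894 = 13413048.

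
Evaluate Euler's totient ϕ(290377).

First factor: 290377 = 17 × 19 × 29 × 31.
φ(290377) = 290377 · (1 − 1/17) · (1 − 1/19) · (1 − 1/29) · (1 − 1/31)
       = 290377 · 241920/290377 = 241920.

241920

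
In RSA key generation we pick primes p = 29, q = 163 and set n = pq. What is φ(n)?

For distinct primes, φ(pq) = (p−1)(q−1) = 28 × 162 = 4536.

4536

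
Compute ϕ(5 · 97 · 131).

φ(63535) = 63535 · (1 − 1/5) · (1 − 1/97) · (1 − 1/131)
       = 63535 · 49920/63535 = 49920.

49920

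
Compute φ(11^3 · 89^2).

9476720

φ(11^3) = 11^2·(11−1) = 121·10 = 1210.
φ(89^2) = 89^2 − 89^1 = 7921 − 89 = 7832.
Since φ is multiplicative, φ(10542851) = 1210 · 7832 = 9476720.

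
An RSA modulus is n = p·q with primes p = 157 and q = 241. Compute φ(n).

37440

φ(157) = 157 − 1 = 156.
φ(241) = 241 − 1 = 240.
Multiply: 156 · 240 = 37440.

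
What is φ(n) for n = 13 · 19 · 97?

φ(13) = 13 − 1 = 12.
φ(19) = 19 − 1 = 18.
φ(97) = 97 − 1 = 96.
φ(23959) = 12 × 18 × 96 = 20736.

20736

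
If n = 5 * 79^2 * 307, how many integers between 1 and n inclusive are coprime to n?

φ(9579935) = 9579935 · (1 − 1/5) · (1 − 1/79) · (1 − 1/307)
       = 9579935 · 95472/121265 = 7542288.

7542288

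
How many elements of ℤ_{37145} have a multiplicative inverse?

25344

37145 = 5 × 17 × 19 × 23.
φ(5) = 5 − 1 = 4.
φ(17) = 17 − 1 = 16.
φ(19) = 19 − 1 = 18.
φ(23) = 23 − 1 = 22.
Since φ is multiplicative, φ(37145) = 4 · 16 · 18 · 22 = 25344.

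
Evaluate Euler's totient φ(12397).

Factor 12397: 12397 = 7**2 × 11 × 23.
φ(7^2) = 7^2 − 7^1 = 49 − 7 = 42.
φ(11) = 11 − 1 = 10.
φ(23) = 23 − 1 = 22.
Since φ is multiplicative, φ(12397) = 42 · 10 · 22 = 9240.

9240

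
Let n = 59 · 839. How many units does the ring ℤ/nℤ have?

φ(49501) = 49501 · (1 − 1/59) · (1 − 1/839)
       = 49501 · 48604/49501 = 48604.

48604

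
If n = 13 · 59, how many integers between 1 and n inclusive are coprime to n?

696

φ(13) = 13 − 1 = 12.
φ(59) = 59 − 1 = 58.
φ(767) = 12 × 58 = 696.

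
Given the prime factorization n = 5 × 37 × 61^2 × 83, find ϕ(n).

43217280

φ(5) = 5 − 1 = 4.
φ(37) = 37 − 1 = 36.
φ(61^2) = 61^2 − 61^1 = 3721 − 61 = 3660.
φ(83) = 83 − 1 = 82.
φ(57135955) = 4 × 36 × 3660 × 82 = 43217280.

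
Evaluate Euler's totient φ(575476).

Factor 575476: 575476 = 2^2 * 11^2 * 29 * 41.
φ(2^2) = 2^1·(2−1) = 2·1 = 2.
φ(11^2) = 11^2 − 11^1 = 121 − 11 = 110.
φ(29) = 29 − 1 = 28.
φ(41) = 41 − 1 = 40.
Since φ is multiplicative, φ(575476) = 2 · 110 · 28 · 40 = 246400.

246400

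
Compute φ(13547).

11880

First factor: 13547 = 19 * 23 * 31.
φ(19) = 19 − 1 = 18.
φ(23) = 23 − 1 = 22.
φ(31) = 31 − 1 = 30.
Since φ is multiplicative, φ(13547) = 18 · 22 · 30 = 11880.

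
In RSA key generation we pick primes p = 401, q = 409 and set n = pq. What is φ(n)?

φ(pq) = (p−1)(q−1) = 400 · 408 = 163200.

163200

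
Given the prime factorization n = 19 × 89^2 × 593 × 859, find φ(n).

φ(76662234113) = 76662234113 · (1 − 1/19) · (1 − 1/89) · (1 − 1/593) · (1 − 1/859)
       = 76662234113 · 804570624/861373417 = 71606785536.

71606785536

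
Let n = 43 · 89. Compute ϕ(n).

3696

φ(43) = 43 − 1 = 42.
φ(89) = 89 − 1 = 88.
φ(3827) = 42 × 88 = 3696.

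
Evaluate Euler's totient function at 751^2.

φ(751^2) = 751^2 − 751^1 = 564001 − 751 = 563250.

563250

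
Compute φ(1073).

1008

Factor 1073: 1073 = 29 * 37.
φ(1073) = 1073 · (1 − 1/29) · (1 − 1/37)
       = 1073 · 1008/1073 = 1008.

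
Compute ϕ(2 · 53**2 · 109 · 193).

57148416

φ(118185866) = 118185866 · (1 − 1/2) · (1 − 1/53) · (1 − 1/109) · (1 − 1/193)
       = 118185866 · 1078272/2229922 = 57148416.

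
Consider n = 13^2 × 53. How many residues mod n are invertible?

8112

φ(13^2) = 13^2 − 13^1 = 169 − 13 = 156.
φ(53) = 53 − 1 = 52.
Since φ is multiplicative, φ(8957) = 156 · 52 = 8112.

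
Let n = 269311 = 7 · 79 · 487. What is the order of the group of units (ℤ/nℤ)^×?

φ(7) = 7 − 1 = 6.
φ(79) = 79 − 1 = 78.
φ(487) = 487 − 1 = 486.
Multiply: 6 · 78 · 486 = 227448.

227448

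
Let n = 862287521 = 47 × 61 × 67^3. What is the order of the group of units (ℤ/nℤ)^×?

φ(862287521) = 862287521 · (1 − 1/47) · (1 − 1/61) · (1 − 1/67)
       = 862287521 · 182160/192089 = 817716240.

817716240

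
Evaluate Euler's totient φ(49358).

22176

49358 = 2 · 23 · 29 · 37.
φ(49358) = 49358 · (1 − 1/2) · (1 − 1/23) · (1 − 1/29) · (1 − 1/37)
       = 49358 · 22176/49358 = 22176.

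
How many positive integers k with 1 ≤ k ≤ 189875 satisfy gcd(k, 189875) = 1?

126000

First factor: 189875 = 5**3 × 7**2 × 31.
φ(189875) = 189875 · (1 − 1/5) · (1 − 1/7) · (1 − 1/31)
       = 189875 · 720/1085 = 126000.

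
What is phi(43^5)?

143589642

φ(43^5) = 43^4·(43−1) = 3418801·42 = 143589642.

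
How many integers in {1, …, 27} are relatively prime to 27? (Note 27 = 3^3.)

φ(27) = 27 · (1 − 1/3)
       = 27 · 2/3 = 18.

18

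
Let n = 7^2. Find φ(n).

42

φ(49) = 49 · (1 − 1/7)
       = 49 · 6/7 = 42.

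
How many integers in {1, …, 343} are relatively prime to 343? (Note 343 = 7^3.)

φ(343) = 343 · (1 − 1/7)
       = 343 · 6/7 = 294.

294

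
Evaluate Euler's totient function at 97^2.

φ(9409) = 9409 · (1 − 1/97)
       = 9409 · 96/97 = 9312.

9312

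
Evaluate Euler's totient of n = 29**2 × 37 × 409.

φ(29^2) = 29^1·(29−1) = 29·28 = 812.
φ(37) = 37 − 1 = 36.
φ(409) = 409 − 1 = 408.
φ(12726853) = 812 × 36 × 408 = 11926656.

11926656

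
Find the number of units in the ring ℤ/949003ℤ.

Factor 949003: 949003 = 11^3 · 23 · 31.
φ(949003) = 949003 · (1 − 1/11) · (1 − 1/23) · (1 − 1/31)
       = 949003 · 6600/7843 = 798600.

798600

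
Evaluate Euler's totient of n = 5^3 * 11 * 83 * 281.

22960000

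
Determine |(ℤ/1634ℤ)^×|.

756

First factor: 1634 = 2 · 19 · 43.
φ(1634) = 1634 · (1 − 1/2) · (1 − 1/19) · (1 − 1/43)
       = 1634 · 756/1634 = 756.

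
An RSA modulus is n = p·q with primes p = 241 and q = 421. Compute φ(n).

φ(pq) = (p−1)(q−1) = 240 · 420 = 100800.

100800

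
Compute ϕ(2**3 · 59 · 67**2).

1025904

φ(2^3) = 2^3 − 2^2 = 8 − 4 = 4.
φ(59) = 59 − 1 = 58.
φ(67^2) = 67^1·(67−1) = 67·66 = 4422.
Multiply: 4 · 58 · 4422 = 1025904.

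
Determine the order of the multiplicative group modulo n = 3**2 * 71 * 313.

131040

φ(3^2) = 3^2 − 3^1 = 9 − 3 = 6.
φ(71) = 71 − 1 = 70.
φ(313) = 313 − 1 = 312.
Multiply: 6 · 70 · 312 = 131040.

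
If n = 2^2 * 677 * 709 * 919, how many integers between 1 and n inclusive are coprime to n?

φ(2^2) = 2^2 − 2^1 = 4 − 2 = 2.
φ(677) = 677 − 1 = 676.
φ(709) = 709 − 1 = 708.
φ(919) = 919 − 1 = 918.
Since φ is multiplicative, φ(1764454268) = 2 · 676 · 708 · 918 = 878724288.

878724288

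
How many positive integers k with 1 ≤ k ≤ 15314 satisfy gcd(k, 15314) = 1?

15314 = 2 · 13 · 19 · 31.
φ(15314) = 15314 · (1 − 1/2) · (1 − 1/13) · (1 − 1/19) · (1 − 1/31)
       = 15314 · 6480/15314 = 6480.

6480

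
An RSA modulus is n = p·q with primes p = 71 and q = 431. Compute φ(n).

30100

φ(30601) = 30601 · (1 − 1/71) · (1 − 1/431)
       = 30601 · 30100/30601 = 30100.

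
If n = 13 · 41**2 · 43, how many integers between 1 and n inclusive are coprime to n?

φ(939679) = 939679 · (1 − 1/13) · (1 − 1/41) · (1 − 1/43)
       = 939679 · 20160/22919 = 826560.

826560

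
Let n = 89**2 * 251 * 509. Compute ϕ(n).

φ(89^2) = 89^1·(89−1) = 89·88 = 7832.
φ(251) = 251 − 1 = 250.
φ(509) = 509 − 1 = 508.
φ(1011979039) = 7832 × 250 × 508 = 994664000.

994664000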